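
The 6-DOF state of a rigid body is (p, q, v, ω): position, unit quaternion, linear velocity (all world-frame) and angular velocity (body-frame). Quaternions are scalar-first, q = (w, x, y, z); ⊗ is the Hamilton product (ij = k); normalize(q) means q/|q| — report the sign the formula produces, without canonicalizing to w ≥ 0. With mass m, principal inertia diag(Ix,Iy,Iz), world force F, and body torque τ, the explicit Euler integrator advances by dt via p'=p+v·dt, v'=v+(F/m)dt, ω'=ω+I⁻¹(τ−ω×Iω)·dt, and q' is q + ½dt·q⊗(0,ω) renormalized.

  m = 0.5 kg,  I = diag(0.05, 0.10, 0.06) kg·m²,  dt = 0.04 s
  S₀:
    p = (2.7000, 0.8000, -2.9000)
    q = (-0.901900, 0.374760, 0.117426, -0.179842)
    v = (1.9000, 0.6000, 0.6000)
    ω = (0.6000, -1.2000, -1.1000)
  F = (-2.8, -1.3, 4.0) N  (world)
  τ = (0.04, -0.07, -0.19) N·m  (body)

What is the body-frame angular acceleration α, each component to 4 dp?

α = (1.8560, -0.7660, -2.5667)

precession coupling ω×(Iω) = (-0.0528, 0.0066, -0.0360)
(τ − ω×Iω)/I = (1.8560, -0.7660, -2.5667)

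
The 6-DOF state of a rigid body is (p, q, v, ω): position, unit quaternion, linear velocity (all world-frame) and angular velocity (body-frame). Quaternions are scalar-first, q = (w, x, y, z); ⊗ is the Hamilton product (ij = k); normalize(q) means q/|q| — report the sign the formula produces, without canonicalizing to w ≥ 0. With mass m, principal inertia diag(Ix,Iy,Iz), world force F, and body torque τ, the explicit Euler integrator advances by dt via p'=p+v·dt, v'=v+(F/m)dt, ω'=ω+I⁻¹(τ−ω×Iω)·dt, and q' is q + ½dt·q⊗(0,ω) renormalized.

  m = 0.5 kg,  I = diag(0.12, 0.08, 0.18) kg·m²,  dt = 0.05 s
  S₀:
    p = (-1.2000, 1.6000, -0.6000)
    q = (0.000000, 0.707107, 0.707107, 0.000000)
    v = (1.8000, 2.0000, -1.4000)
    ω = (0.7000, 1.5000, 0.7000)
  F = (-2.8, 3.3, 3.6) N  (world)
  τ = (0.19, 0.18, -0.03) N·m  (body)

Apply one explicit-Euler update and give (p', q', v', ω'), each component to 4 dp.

precession coupling ω×(Iω) = (0.1050, -0.0294, -0.0420)
α = I⁻¹(τ − ω×Iω) = (0.7083, 2.6175, 0.0667)
ω' = ω + α·dt = (0.7354, 1.6309, 0.7033)
q⊗(0,ω) = (-1.5556354, 0.4949749, -0.4949749, 0.5656856)
q + ½dt·q⊗(0,ω), renormalized = (-0.0389, 0.7188, 0.6940, 0.0141)
a = F/m = (-5.6000, 6.6000, 7.2000)
new position p' = (-1.1100, 1.7000, -0.6700)
new velocity v' = (1.5200, 2.3300, -1.0400)

p' = (-1.1100, 1.7000, -0.6700)
q' = (-0.0389, 0.7188, 0.6940, 0.0141)
v' = (1.5200, 2.3300, -1.0400)
ω' = (0.7354, 1.6309, 0.7033)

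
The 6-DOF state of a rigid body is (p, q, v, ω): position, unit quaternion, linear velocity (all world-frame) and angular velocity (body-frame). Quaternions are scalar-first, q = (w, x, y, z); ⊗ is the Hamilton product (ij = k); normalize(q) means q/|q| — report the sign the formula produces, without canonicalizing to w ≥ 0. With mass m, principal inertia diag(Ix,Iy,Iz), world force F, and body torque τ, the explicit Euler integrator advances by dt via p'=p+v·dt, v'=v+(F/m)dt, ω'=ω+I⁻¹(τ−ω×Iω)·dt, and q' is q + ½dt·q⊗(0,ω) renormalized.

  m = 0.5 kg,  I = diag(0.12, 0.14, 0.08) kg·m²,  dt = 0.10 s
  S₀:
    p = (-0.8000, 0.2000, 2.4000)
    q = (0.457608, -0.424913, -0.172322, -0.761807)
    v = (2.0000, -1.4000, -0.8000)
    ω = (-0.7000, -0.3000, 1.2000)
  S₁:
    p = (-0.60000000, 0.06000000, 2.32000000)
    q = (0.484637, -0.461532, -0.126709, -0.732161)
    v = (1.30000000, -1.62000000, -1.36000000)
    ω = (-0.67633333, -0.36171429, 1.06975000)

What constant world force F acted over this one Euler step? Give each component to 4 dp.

velocity change Δv = (-0.70000000, -0.22000000, -0.56000000)
applied force F = (-3.5000, -1.1000, -2.8000)

F = (-3.5000, -1.1000, -2.8000)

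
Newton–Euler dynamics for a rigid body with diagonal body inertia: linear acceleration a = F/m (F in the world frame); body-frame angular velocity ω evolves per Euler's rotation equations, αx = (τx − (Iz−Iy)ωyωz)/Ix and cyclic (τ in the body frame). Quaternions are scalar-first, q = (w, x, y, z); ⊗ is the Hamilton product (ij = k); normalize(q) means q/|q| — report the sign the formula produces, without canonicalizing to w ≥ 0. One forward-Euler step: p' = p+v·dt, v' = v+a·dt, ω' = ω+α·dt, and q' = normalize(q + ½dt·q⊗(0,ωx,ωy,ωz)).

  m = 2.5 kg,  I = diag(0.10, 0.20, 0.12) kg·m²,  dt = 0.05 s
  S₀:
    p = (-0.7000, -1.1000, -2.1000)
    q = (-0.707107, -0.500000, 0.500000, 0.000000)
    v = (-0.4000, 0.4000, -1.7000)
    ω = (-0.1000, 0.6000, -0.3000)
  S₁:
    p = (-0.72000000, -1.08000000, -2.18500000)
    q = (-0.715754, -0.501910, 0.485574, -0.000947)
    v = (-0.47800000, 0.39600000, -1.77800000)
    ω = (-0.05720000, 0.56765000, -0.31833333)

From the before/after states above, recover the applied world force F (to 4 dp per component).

v₁ − v₀ = (-0.07800000, -0.00400000, -0.07800000)
applied force F = (-3.9000, -0.2000, -3.9000)

F = (-3.9000, -0.2000, -3.9000)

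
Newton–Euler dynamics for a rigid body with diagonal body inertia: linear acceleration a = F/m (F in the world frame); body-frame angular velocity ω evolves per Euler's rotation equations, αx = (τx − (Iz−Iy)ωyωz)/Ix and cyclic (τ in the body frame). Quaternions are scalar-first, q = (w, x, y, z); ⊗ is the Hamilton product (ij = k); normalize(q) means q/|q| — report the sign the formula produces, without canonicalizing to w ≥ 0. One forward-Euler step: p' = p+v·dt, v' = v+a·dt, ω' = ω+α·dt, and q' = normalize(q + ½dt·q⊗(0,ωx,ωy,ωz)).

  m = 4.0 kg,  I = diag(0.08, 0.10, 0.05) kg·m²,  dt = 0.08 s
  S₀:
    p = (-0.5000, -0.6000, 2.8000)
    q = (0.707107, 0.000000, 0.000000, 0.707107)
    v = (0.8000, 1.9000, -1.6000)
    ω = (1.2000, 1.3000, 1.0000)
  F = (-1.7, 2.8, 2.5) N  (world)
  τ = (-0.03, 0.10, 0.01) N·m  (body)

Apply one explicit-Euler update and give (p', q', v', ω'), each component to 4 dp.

ω×(Iω) gyroscopic = (-0.0650, 0.0360, 0.0312)
α = I⁻¹(τ − ω×Iω) = (0.4375, 0.6400, -0.4240)
new body rate ω' = (1.2350, 1.3512, 0.9661)
q⊗(0,ω) = (-0.7071070, -0.0707107, 1.7677675, 0.7071070)
q + ½dt·q⊗(0,ω), renormalized = (0.6766, -0.0028, 0.0705, 0.7330)
a = (-0.4250, 0.7000, 0.6250)
p + v·dt = (-0.4360, -0.4480, 2.6720)
v' = v + a·dt = (0.7660, 1.9560, -1.5500)

p' = (-0.4360, -0.4480, 2.6720)
q' = (0.6766, -0.0028, 0.0705, 0.7330)
v' = (0.7660, 1.9560, -1.5500)
ω' = (1.2350, 1.3512, 0.9661)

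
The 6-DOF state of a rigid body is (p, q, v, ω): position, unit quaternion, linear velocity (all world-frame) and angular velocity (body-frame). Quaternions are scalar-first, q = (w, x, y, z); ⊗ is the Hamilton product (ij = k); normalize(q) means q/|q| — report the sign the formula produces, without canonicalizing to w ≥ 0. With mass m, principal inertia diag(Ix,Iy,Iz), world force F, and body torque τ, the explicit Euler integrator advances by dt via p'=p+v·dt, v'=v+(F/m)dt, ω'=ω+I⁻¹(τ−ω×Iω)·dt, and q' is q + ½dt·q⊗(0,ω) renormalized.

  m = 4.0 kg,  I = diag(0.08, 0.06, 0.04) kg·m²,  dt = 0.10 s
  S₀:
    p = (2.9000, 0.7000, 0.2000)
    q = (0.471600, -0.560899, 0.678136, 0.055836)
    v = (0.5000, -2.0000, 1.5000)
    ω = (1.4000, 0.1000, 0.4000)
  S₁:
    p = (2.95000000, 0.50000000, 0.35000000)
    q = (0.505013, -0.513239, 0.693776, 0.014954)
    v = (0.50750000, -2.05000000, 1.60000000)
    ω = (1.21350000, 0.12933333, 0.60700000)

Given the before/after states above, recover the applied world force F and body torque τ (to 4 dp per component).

F = (0.3000, -2.0000, 4.0000)
τ = (-0.1500, 0.0400, 0.0800)

Δv = v₁−v₀ = (0.00750000, -0.05000000, 0.10000000)
F = m·Δv/dt = (0.3000, -2.0000, 4.0000)
Δω = ω₁−ω₀ = (-0.18650000, 0.02933333, 0.20700000)
precession coupling = (-0.0008, 0.0224, -0.0028)
applied torque τ = (-0.1500, 0.0400, 0.0800)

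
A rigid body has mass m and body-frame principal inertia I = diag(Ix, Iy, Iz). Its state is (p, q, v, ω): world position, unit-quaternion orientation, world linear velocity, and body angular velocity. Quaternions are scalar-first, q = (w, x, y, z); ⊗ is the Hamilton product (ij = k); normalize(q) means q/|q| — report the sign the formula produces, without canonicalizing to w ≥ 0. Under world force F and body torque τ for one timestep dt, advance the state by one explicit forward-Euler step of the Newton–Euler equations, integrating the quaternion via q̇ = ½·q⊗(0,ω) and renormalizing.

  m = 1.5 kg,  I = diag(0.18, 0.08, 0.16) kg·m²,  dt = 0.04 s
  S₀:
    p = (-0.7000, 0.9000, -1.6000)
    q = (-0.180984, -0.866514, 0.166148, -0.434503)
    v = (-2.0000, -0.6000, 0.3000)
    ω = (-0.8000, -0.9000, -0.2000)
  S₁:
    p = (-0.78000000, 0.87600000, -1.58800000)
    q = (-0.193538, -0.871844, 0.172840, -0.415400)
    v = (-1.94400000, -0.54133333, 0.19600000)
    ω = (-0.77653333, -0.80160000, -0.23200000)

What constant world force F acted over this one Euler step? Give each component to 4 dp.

F = (2.1000, 2.2000, -3.9000)

v₁ − v₀ = (0.05600000, 0.05866667, -0.10400000)
F = m·Δv/dt = (2.1000, 2.2000, -3.9000)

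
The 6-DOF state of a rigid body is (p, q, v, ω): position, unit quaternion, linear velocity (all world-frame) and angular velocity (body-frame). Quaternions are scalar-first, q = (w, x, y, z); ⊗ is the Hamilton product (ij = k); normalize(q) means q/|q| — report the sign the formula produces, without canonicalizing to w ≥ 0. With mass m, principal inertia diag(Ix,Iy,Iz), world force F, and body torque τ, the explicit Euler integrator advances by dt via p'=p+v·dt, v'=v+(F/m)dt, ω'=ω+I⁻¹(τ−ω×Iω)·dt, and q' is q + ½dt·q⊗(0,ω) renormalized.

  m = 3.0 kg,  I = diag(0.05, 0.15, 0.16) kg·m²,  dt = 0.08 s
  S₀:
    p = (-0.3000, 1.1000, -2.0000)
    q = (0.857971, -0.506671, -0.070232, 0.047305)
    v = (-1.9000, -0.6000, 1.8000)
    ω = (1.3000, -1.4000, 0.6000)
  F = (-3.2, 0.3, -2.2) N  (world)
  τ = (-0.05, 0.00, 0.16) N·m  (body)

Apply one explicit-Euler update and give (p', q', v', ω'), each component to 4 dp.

angular accel α = (-0.8320, 0.5720, 2.1375)
ω' = ω + α·dt = (1.2334, -1.3542, 0.7710)
q⊗(0,ω) = (0.5319645, 1.1394501, -0.8356603, 1.3154236)
q' = normalize(q + ½dt·q⊗(0,ω)) = (0.8764, -0.4596, -0.1033, 0.0996)
linear accel F/m = (-1.0667, 0.1000, -0.7333)
new position p' = (-0.4520, 1.0520, -1.8560)
v' = v + a·dt = (-1.9853, -0.5920, 1.7413)

p' = (-0.4520, 1.0520, -1.8560)
q' = (0.8764, -0.4596, -0.1033, 0.0996)
v' = (-1.9853, -0.5920, 1.7413)
ω' = (1.2334, -1.3542, 0.7710)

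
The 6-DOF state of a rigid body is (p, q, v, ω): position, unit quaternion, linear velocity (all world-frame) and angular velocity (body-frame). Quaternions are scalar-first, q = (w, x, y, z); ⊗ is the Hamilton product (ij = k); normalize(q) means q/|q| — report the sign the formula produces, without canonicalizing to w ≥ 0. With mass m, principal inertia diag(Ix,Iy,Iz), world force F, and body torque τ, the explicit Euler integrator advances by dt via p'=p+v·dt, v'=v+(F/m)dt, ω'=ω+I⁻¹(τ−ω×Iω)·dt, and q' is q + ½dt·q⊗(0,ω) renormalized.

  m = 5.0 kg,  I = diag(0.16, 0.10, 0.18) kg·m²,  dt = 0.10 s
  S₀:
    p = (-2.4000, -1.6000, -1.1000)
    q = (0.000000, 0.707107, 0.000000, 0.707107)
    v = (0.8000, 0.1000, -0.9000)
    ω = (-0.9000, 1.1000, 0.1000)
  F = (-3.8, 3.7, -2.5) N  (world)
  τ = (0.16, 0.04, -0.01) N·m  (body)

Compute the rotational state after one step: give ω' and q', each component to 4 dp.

ω' = (-0.8055, 1.1382, 0.0614)
q' = (0.0282, 0.6665, -0.0353, 0.7441)

ω×(Iω) gyroscopic = (0.0088, 0.0018, 0.0594)
(τ − ω×Iω)/I = (0.9450, 0.3820, -0.3856)
ω + α·dt = (-0.8055, 1.1382, 0.0614)
Hamilton product q⊗(0,ω) = (0.5656856, -0.7778177, -0.7071070, 0.7778177)
q + ½dt·q⊗(0,ω), renormalized = (0.0282, 0.6665, -0.0353, 0.7441)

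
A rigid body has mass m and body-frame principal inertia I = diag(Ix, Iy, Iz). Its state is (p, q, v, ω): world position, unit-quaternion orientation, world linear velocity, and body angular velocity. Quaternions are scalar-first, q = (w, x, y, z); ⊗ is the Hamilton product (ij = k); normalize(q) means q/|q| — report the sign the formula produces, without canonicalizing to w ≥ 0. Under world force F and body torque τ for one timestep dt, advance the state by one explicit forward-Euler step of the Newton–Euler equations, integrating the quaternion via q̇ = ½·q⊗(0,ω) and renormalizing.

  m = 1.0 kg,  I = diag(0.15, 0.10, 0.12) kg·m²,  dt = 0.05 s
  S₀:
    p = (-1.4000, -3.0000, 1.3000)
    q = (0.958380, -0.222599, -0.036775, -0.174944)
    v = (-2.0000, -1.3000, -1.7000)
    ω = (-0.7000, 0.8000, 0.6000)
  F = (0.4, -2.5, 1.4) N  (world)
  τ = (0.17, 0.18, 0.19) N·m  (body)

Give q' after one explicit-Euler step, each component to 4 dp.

2q̇ = q⊗(0,ω) = (-0.0214329, -0.5529758, 1.0227242, 0.3712063)
q + ½dt·q⊗(0,ω), renormalized = (0.9574, -0.2363, -0.0112, -0.1656)

q' = (0.9574, -0.2363, -0.0112, -0.1656)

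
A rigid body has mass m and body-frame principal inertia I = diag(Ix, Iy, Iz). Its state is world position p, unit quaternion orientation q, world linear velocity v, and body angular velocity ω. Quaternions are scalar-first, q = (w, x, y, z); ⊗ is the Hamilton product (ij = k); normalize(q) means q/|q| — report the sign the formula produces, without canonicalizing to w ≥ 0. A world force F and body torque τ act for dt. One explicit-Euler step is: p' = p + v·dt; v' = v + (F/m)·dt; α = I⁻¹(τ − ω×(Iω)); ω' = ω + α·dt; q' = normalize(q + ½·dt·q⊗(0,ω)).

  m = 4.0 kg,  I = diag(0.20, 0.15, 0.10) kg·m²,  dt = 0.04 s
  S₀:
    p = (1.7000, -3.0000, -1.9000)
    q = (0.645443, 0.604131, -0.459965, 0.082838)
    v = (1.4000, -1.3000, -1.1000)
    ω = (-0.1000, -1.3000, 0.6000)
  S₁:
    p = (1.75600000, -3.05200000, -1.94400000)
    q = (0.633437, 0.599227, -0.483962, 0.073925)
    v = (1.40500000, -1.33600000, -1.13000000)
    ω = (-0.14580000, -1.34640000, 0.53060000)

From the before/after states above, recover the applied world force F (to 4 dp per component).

v₁ − v₀ = (0.00500000, -0.03600000, -0.03000000)
F = m·Δv/dt = (0.5000, -3.6000, -3.0000)

F = (0.5000, -3.6000, -3.0000)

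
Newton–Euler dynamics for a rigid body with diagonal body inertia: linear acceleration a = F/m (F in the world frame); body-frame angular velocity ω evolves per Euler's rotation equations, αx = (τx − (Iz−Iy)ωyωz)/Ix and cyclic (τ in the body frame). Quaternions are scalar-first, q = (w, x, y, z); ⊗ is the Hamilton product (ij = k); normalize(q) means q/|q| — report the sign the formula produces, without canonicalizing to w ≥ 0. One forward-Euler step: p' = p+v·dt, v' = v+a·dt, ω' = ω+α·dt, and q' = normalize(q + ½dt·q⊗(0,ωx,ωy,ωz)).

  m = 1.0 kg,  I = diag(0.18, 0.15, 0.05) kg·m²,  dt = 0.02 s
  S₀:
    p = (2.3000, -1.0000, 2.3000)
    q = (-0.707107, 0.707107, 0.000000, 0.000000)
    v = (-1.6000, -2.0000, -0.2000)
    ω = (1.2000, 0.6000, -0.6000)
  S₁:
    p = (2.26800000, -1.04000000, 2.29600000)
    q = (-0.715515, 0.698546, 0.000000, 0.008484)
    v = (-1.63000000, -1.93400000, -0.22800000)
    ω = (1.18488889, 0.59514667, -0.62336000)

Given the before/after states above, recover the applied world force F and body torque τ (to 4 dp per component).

F = (-1.5000, 3.3000, -1.4000)
τ = (-0.1000, -0.1300, -0.0800)

Δv = v₁−v₀ = (-0.03000000, 0.06600000, -0.02800000)
F = m·Δv/dt = (-1.5000, 3.3000, -1.4000)
rate change Δω = (-0.01511111, -0.00485333, -0.02336000)
precession coupling = (0.0360, -0.0936, -0.0216)
τ = I·(Δω/dt) + ω₀×(Iω₀) = (-0.1000, -0.1300, -0.0800)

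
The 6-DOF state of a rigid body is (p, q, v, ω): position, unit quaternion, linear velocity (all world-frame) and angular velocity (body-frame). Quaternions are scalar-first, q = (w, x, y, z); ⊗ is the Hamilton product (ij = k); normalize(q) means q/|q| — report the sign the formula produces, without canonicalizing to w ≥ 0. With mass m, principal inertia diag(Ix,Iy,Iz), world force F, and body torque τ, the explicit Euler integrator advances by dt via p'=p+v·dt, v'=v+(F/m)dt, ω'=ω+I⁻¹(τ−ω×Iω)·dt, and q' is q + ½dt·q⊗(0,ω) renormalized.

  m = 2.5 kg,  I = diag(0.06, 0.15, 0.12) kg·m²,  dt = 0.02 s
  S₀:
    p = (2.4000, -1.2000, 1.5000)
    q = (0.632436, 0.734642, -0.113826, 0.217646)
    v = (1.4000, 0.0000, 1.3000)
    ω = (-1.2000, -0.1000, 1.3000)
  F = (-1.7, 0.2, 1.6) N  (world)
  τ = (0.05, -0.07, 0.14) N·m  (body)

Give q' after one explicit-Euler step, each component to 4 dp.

2q̇ = q⊗(0,ω) = (0.5872480, -0.8851324, -1.2794534, 0.6121114)
updated quaternion q' = (0.6382, 0.7257, -0.1266, 0.2237)

q' = (0.6382, 0.7257, -0.1266, 0.2237)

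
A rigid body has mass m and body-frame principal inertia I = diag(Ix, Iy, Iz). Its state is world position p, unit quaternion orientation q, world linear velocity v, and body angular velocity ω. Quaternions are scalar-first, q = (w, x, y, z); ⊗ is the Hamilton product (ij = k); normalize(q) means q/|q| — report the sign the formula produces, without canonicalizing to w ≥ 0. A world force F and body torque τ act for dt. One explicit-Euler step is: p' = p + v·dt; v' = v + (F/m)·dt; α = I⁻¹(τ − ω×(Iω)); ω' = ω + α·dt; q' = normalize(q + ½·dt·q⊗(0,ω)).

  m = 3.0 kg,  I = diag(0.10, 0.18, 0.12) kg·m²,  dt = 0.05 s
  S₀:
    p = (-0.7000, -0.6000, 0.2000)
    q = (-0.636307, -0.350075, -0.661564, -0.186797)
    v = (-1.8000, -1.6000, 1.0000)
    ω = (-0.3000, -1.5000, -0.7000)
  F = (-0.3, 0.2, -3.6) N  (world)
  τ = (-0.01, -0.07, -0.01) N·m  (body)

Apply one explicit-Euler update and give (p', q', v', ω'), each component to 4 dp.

p' = (-0.7900, -0.6800, 0.2500)
q' = (-0.6664, -0.3404, -0.6419, -0.1673)
v' = (-1.8050, -1.5967, 0.9400)
ω' = (-0.2735, -1.5183, -0.7192)

precession coupling ω×(Iω) = (-0.0630, -0.0042, 0.0360)
α = I⁻¹(τ − ω×Iω) = (0.5300, -0.3656, -0.3833)
new body rate ω' = (-0.2735, -1.5183, -0.7192)
2q̇ = q⊗(0,ω) = (-1.2281264, 0.3737914, 0.7654471, 0.7720582)
updated quaternion q' = (-0.6664, -0.3404, -0.6419, -0.1673)
a = F/m = (-0.1000, 0.0667, -1.2000)
new position p' = (-0.7900, -0.6800, 0.2500)
v' = v + a·dt = (-1.8050, -1.5967, 0.9400)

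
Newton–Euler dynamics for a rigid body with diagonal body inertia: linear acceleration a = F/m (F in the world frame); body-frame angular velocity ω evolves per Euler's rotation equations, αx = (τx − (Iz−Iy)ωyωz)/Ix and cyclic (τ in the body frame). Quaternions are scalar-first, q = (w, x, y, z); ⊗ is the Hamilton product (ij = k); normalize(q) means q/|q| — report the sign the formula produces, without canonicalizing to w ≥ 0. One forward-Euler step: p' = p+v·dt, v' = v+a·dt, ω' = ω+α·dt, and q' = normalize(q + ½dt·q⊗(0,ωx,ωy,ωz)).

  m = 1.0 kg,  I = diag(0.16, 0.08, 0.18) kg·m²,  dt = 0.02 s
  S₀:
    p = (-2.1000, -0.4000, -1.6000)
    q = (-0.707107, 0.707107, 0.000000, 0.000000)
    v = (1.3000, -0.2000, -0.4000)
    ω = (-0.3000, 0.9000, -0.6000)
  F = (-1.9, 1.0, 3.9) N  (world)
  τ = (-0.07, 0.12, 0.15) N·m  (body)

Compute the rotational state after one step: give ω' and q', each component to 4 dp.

ω' = (-0.3020, 0.9309, -0.5857)
q' = (-0.7049, 0.7092, -0.0021, 0.0106)

gyro term ω×Iω = (-0.0540, -0.0036, 0.0216)
α = I⁻¹(τ − ω×Iω) = (-0.1000, 1.5450, 0.7133)
ω' = ω + α·dt = (-0.3020, 0.9309, -0.5857)
Hamilton product q⊗(0,ω) = (0.2121321, 0.2121321, -0.2121321, 1.0606605)
updated quaternion q' = (-0.7049, 0.7092, -0.0021, 0.0106)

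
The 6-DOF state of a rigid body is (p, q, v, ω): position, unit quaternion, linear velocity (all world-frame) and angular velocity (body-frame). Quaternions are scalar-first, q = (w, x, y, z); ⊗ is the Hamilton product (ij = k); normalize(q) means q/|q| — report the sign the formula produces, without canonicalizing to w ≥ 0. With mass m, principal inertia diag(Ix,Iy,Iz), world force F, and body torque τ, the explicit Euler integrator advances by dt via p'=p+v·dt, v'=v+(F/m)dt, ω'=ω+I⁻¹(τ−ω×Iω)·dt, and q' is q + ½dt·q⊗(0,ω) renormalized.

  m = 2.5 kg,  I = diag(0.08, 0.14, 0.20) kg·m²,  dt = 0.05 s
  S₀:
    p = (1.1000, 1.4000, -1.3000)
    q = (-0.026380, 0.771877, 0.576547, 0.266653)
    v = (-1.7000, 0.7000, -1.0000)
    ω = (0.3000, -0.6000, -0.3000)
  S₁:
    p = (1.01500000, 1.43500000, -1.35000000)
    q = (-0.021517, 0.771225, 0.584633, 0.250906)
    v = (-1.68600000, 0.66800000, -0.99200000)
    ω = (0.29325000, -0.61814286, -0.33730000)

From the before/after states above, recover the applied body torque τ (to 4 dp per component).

τ = (0.0000, -0.0400, -0.1600)

Δω = ω₁−ω₀ = (-0.00675000, -0.01814286, -0.03730000)
ω₀×(Iω₀) = (0.0108, 0.0108, -0.0108)
I·α + gyro = (0.0000, -0.0400, -0.1600)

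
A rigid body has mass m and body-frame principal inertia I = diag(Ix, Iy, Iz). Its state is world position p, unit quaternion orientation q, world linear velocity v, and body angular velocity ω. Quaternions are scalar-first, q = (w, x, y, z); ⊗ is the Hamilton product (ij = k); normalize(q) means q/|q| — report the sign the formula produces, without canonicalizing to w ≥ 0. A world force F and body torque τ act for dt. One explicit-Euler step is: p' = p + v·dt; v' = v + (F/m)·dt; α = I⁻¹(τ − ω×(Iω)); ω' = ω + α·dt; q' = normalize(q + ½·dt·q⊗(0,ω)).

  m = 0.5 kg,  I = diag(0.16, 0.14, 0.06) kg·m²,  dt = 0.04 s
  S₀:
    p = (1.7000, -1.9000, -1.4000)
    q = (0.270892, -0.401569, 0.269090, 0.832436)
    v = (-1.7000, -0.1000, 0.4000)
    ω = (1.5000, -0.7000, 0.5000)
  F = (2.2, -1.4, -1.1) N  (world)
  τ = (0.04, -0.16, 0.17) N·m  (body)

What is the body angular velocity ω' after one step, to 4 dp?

ω' = (1.5030, -0.7671, 0.5993)

α = I⁻¹(τ − ω×Iω) = (0.0750, -1.6786, 2.4833)
new body rate ω' = (1.5030, -0.7671, 0.5993)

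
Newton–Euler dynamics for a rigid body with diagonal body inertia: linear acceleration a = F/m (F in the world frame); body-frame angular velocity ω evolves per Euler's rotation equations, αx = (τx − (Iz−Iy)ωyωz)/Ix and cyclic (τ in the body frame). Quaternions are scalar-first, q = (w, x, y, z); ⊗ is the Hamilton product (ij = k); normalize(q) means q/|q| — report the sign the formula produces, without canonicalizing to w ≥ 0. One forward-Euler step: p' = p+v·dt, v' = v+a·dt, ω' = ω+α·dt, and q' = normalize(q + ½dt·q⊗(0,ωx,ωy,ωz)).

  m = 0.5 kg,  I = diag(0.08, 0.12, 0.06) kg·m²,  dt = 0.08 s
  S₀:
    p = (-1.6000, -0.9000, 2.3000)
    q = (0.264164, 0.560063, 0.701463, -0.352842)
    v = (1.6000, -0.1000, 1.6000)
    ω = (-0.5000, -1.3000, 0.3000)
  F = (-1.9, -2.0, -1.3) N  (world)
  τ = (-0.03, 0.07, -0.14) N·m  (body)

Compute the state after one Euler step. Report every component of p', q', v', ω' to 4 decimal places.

p' = (-1.4720, -0.9080, 2.4280)
q' = (0.3156, 0.5440, 0.6869, -0.3642)
v' = (1.2960, -0.4200, 1.3920)
ω' = (-0.5534, -1.2513, 0.0787)

ω×(Iω) gyroscopic = (0.0234, -0.0030, 0.0260)
angular accel α = (-0.6675, 0.6083, -2.7667)
new body rate ω' = (-0.5534, -1.2513, 0.0787)
q⊗(0,ω) = (1.2977860, -0.3803377, -0.3350111, -0.2981012)
q + ½dt·q⊗(0,ω), renormalized = (0.3156, 0.5440, 0.6869, -0.3642)
linear accel F/m = (-3.8000, -4.0000, -2.6000)
new position p' = (-1.4720, -0.9080, 2.4280)
v' = v + a·dt = (1.2960, -0.4200, 1.3920)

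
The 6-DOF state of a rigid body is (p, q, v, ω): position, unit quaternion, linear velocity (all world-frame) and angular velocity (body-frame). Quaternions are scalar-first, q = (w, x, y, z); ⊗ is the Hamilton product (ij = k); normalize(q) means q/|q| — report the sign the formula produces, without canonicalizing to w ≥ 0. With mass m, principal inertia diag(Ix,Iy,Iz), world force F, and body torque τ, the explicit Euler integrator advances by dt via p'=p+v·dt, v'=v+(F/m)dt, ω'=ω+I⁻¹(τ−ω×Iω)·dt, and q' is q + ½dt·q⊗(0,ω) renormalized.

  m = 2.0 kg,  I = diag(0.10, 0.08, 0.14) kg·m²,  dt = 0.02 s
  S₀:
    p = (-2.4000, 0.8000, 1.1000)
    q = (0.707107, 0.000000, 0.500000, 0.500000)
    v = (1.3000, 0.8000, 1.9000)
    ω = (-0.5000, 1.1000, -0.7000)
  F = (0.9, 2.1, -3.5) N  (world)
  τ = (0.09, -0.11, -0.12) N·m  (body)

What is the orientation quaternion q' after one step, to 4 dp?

Hamilton product q⊗(0,ω) = (-0.2000000, -1.2535535, 0.5278177, -0.2449749)
q + ½dt·q⊗(0,ω), renormalized = (0.7050, -0.0125, 0.5052, 0.4975)

q' = (0.7050, -0.0125, 0.5052, 0.4975)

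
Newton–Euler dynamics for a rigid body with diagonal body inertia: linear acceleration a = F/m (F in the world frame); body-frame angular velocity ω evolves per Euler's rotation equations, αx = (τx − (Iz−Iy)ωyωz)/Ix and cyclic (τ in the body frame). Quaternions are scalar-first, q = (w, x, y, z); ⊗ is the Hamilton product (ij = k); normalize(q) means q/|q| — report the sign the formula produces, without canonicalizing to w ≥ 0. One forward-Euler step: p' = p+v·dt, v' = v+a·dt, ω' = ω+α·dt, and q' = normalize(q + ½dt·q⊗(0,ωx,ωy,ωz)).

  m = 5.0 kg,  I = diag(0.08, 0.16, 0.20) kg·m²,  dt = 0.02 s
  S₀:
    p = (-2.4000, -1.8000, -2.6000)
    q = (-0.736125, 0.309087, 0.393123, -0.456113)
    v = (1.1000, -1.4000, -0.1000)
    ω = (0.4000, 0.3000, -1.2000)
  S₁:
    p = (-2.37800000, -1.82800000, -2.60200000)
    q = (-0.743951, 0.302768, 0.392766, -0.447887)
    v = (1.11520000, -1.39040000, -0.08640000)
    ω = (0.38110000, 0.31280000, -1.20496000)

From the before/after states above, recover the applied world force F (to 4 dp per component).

F = (3.8000, 2.4000, 3.4000)

Δv = v₁−v₀ = (0.01520000, 0.00960000, 0.01360000)
m·(v₁−v₀)/dt = (3.8000, 2.4000, 3.4000)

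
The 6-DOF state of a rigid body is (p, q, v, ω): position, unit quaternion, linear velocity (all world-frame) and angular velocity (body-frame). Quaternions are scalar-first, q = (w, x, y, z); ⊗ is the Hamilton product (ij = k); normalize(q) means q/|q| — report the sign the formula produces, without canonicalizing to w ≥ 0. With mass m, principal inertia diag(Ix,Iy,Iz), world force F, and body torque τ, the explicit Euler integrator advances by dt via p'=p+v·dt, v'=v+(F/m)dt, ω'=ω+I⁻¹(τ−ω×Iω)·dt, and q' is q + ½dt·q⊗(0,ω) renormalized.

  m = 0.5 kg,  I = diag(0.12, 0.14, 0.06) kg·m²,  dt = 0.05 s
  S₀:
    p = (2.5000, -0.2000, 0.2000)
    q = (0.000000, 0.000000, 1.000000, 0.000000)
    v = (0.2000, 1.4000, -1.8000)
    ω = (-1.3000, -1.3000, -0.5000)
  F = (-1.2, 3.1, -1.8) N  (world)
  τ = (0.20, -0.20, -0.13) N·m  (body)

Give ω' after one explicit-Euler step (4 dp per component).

ω' = (-1.1950, -1.3854, -0.6365)

ω×(Iω) gyroscopic = (-0.0520, 0.0390, 0.0338)
angular accel α = (2.1000, -1.7071, -2.7300)
ω' = ω + α·dt = (-1.1950, -1.3854, -0.6365)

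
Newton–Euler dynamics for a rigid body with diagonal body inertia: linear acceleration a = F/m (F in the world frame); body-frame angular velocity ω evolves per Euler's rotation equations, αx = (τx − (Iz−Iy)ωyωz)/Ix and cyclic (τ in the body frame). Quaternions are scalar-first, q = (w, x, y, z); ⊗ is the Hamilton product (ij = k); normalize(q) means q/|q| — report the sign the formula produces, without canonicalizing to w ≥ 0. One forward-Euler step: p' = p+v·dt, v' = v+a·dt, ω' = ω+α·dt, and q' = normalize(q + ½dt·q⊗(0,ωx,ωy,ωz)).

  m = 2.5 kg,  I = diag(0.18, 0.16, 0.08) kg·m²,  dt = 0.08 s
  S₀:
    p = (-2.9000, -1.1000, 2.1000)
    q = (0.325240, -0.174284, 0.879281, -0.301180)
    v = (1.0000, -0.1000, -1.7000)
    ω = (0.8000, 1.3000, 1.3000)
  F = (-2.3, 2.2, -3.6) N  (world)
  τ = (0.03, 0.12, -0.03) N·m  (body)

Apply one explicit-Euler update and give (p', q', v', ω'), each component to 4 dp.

p' = (-2.8200, -1.1080, 1.9640)
q' = (0.2998, -0.1022, 0.8928, -0.3204)
v' = (0.9264, -0.0296, -1.8152)
ω' = (0.8734, 1.3080, 1.2908)

p' = p + v·dt = (-2.8200, -1.1080, 1.9640)
v' = v + a·dt = (0.9264, -0.0296, -1.8152)
gyro term ω×Iω = (-0.1352, 0.1040, -0.0208)
angular accel α = (0.9178, 0.1000, -0.1150)
ω' = ω + α·dt = (0.8734, 1.3080, 1.2908)
Hamilton product q⊗(0,ω) = (-0.6121041, 1.7947913, 0.4084372, -0.5071820)
updated quaternion q' = (0.2998, -0.1022, 0.8928, -0.3204)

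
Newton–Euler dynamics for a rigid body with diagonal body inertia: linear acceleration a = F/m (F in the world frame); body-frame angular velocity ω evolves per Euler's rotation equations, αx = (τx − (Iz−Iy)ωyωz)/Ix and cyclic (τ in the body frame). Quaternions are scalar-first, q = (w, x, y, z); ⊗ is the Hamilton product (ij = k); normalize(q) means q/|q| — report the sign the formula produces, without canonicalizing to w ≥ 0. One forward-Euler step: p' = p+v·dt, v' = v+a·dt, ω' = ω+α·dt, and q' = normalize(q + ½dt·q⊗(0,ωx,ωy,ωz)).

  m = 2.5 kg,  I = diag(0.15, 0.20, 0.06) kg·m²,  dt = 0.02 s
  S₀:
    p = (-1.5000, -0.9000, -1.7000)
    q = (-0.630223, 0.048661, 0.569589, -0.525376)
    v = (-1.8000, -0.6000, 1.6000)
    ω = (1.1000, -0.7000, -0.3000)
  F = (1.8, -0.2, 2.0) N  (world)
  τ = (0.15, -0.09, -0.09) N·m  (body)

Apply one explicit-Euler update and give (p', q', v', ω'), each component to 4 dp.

p' = (-1.5360, -0.9120, -1.6680)
q' = (-0.6283, 0.0363, 0.5683, -0.5300)
v' = (-1.7856, -0.6016, 1.6160)
ω' = (1.1239, -0.7060, -0.3172)

linear accel F/m = (0.7200, -0.0800, 0.8000)
p' = p + v·dt = (-1.5360, -0.9120, -1.6680)
v' = v + a·dt = (-1.7856, -0.6016, 1.6160)
precession coupling ω×(Iω) = (-0.0294, -0.0297, -0.0385)
α = I⁻¹(τ − ω×Iω) = (1.1960, -0.3015, -0.8583)
ω' = ω + α·dt = (1.1239, -0.7060, -0.3172)
2q̇ = q⊗(0,ω) = (0.1875724, -1.2318852, -0.1221592, -0.4715437)
q + ½dt·q⊗(0,ω), renormalized = (-0.6283, 0.0363, 0.5683, -0.5300)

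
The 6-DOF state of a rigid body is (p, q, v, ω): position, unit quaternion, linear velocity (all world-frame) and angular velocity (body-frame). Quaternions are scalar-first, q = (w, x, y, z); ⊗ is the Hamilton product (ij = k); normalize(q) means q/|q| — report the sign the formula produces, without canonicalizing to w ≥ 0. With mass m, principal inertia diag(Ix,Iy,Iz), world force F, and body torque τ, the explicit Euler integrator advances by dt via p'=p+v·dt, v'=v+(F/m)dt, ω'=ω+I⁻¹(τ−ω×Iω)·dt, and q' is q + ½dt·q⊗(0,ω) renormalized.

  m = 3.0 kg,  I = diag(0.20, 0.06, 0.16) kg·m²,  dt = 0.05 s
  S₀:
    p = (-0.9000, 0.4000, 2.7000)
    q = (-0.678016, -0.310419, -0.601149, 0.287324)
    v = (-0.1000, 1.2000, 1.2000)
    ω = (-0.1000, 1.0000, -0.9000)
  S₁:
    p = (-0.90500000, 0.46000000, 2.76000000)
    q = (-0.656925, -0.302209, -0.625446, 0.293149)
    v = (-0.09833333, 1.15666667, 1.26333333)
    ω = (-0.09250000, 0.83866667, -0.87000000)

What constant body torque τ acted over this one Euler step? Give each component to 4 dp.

τ = (-0.0600, -0.1900, 0.1100)

Δω = ω₁−ω₀ = (0.00750000, -0.16133333, 0.03000000)
precession coupling = (-0.0900, 0.0036, 0.0140)
applied torque τ = (-0.0600, -0.1900, 0.1100)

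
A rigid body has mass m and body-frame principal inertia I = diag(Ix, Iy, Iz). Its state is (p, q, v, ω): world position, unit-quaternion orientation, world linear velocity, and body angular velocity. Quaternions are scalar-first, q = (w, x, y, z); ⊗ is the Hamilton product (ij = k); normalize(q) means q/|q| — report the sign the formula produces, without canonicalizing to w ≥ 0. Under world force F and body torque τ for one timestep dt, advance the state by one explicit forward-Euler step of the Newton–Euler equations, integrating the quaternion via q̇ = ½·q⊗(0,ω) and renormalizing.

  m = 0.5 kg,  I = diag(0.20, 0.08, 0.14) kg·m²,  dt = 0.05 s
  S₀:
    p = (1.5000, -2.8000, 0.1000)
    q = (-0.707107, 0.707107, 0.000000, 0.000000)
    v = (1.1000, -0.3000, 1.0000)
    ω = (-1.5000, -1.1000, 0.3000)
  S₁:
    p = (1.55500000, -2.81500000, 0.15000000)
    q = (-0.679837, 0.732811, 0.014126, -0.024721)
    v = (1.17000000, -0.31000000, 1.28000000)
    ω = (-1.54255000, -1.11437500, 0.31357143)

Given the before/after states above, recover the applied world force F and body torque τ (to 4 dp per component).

v₁ − v₀ = (0.07000000, -0.01000000, 0.28000000)
m·(v₁−v₀)/dt = (0.7000, -0.1000, 2.8000)
ω₁ − ω₀ = (-0.04255000, -0.01437500, 0.01357143)
τ = I·(Δω/dt) + ω₀×(Iω₀) = (-0.1900, -0.0500, -0.1600)

F = (0.7000, -0.1000, 2.8000)
τ = (-0.1900, -0.0500, -0.1600)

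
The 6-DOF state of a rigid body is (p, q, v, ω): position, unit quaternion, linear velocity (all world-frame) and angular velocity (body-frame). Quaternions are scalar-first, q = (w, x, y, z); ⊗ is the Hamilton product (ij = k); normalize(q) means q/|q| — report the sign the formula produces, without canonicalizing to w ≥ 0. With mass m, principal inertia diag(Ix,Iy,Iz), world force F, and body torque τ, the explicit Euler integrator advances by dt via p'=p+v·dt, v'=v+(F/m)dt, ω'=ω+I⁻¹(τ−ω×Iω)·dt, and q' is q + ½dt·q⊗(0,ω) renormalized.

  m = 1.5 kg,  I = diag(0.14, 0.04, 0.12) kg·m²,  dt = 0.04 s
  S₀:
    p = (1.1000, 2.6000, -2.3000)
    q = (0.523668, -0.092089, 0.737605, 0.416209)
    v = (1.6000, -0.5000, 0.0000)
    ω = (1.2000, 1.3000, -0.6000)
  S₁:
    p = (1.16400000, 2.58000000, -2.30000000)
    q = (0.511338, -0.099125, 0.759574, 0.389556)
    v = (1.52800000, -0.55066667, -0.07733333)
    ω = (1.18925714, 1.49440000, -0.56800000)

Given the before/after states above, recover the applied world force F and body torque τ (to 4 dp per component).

ω₁ − ω₀ = (-0.01074286, 0.19440000, 0.03200000)
I·α + gyro = (-0.1000, 0.1800, -0.0600)
Δv = v₁−v₀ = (-0.07200000, -0.05066667, -0.07733333)
m·(v₁−v₀)/dt = (-2.7000, -1.9000, -2.9000)

F = (-2.7000, -1.9000, -2.9000)
τ = (-0.1000, 0.1800, -0.0600)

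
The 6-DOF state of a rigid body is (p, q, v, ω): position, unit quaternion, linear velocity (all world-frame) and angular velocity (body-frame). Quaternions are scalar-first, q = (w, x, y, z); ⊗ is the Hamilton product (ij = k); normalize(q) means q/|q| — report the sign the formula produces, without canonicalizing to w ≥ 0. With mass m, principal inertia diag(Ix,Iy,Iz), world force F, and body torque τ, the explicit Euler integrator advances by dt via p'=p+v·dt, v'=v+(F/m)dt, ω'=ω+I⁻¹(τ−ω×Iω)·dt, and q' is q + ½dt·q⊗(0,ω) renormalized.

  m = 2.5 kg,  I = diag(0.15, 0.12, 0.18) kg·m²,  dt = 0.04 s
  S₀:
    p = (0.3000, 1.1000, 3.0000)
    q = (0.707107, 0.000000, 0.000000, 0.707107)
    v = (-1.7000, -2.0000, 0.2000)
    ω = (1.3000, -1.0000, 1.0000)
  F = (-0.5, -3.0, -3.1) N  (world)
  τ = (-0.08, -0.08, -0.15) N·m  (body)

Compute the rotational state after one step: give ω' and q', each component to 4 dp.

ω' = (1.2947, -1.0137, 0.9580)
q' = (0.6925, 0.0325, 0.0042, 0.7207)

precession coupling ω×(Iω) = (-0.0600, -0.0390, 0.0390)
angular accel α = (-0.1333, -0.3417, -1.0500)
ω' = ω + α·dt = (1.2947, -1.0137, 0.9580)
2q̇ = q⊗(0,ω) = (-0.7071070, 1.6263461, 0.2121321, 0.7071070)
updated quaternion q' = (0.6925, 0.0325, 0.0042, 0.7207)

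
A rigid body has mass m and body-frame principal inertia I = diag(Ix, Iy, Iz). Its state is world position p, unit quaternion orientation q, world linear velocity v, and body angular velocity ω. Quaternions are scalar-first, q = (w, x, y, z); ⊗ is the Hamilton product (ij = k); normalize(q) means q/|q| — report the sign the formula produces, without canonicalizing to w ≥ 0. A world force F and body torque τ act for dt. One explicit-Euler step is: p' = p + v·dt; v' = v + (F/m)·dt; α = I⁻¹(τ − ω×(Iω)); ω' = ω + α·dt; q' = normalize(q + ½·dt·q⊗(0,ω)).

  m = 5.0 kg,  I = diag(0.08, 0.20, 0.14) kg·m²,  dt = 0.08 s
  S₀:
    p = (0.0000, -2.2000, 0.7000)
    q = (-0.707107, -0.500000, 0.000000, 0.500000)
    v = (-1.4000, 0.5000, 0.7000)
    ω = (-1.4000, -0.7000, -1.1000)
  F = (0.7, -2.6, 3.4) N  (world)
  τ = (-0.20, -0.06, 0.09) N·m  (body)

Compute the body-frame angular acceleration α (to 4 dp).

ω×(Iω) gyroscopic = (-0.0462, -0.0924, 0.1176)
angular accel α = (-1.9225, 0.1620, -0.1971)

α = (-1.9225, 0.1620, -0.1971)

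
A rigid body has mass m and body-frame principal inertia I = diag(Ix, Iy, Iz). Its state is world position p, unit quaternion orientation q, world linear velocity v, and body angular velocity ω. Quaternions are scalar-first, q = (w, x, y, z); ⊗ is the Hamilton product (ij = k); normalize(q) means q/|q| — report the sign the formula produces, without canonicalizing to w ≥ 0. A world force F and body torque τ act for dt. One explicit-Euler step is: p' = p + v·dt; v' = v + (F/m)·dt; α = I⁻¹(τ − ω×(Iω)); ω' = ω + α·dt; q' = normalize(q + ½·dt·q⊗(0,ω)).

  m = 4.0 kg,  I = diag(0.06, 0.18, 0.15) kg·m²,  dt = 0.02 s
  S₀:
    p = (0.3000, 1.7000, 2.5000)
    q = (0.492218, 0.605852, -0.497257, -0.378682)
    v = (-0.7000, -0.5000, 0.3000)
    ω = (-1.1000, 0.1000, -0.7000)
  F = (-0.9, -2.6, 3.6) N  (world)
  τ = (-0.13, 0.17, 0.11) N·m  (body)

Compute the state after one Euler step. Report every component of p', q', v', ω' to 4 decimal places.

p' = (0.2860, 1.6900, 2.5060)
q' = (0.4967, 0.6042, -0.4883, -0.3870)
v' = (-0.7045, -0.5130, 0.3180)
ω' = (-1.1440, 0.1266, -0.6836)

new position p' = (0.2860, 1.6900, 2.5060)
v' = v + a·dt = (-0.7045, -0.5130, 0.3180)
ω×(Iω) gyroscopic = (0.0021, -0.0693, -0.0132)
(τ − ω×Iω)/I = (-2.2017, 1.3294, 0.8213)
ω' = ω + α·dt = (-1.1440, 0.1266, -0.6836)
q⊗(0,ω) = (0.4510855, -0.1554917, 0.8898684, -0.8309501)
q' = normalize(q + ½dt·q⊗(0,ω)) = (0.4967, 0.6042, -0.4883, -0.3870)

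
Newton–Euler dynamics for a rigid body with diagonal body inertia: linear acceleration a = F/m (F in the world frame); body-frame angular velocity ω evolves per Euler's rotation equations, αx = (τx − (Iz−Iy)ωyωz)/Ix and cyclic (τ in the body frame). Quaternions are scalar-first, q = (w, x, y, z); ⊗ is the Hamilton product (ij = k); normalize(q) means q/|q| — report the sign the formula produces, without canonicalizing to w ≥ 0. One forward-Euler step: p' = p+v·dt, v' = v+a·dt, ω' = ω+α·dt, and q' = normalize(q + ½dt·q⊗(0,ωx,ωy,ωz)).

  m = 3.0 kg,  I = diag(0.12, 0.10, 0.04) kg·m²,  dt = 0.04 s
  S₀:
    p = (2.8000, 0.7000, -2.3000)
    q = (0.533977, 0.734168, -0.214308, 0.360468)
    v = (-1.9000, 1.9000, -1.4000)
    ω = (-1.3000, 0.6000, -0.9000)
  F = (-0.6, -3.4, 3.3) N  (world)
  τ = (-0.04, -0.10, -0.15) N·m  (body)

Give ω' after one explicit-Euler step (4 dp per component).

gyro term ω×Iω = (0.0324, 0.0936, 0.0156)
α = I⁻¹(τ − ω×Iω) = (-0.6033, -1.9360, -4.1400)
new body rate ω' = (-1.3241, 0.5226, -1.0656)

ω' = (-1.3241, 0.5226, -1.0656)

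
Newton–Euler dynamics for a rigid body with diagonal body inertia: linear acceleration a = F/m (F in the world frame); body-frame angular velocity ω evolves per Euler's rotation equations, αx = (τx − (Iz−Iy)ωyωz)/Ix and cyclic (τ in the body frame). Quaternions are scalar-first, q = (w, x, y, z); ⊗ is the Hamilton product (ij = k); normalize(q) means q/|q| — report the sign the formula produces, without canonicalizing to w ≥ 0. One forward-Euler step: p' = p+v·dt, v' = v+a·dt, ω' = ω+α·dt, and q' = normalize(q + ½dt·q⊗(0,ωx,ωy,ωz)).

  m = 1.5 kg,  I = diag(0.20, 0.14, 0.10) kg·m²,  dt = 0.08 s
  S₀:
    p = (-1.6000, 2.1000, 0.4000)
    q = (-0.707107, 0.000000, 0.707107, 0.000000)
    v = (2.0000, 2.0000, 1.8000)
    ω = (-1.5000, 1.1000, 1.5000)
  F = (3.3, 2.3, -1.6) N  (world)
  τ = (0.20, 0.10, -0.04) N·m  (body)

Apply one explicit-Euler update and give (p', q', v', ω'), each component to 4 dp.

ω×(Iω) gyroscopic = (-0.0660, -0.2250, 0.0990)
α = I⁻¹(τ − ω×Iω) = (1.3300, 2.3214, -1.3900)
new body rate ω' = (-1.3936, 1.2857, 1.3888)
Hamilton product q⊗(0,ω) = (-0.7778177, 2.1213210, -0.7778177, 0.0000000)
q + ½dt·q⊗(0,ω), renormalized = (-0.7349, 0.0845, 0.6729, 0.0000)
a = F/m = (2.2000, 1.5333, -1.0667)
p + v·dt = (-1.4400, 2.2600, 0.5440)
v' = v + a·dt = (2.1760, 2.1227, 1.7147)

p' = (-1.4400, 2.2600, 0.5440)
q' = (-0.7349, 0.0845, 0.6729, 0.0000)
v' = (2.1760, 2.1227, 1.7147)
ω' = (-1.3936, 1.2857, 1.3888)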